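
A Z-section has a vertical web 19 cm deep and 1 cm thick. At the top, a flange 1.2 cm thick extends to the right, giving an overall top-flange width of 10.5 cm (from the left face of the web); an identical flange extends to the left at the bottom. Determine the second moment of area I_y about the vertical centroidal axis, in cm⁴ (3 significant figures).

Break the section into simple shapes (no overlaps), measuring from the bottom-left corner of the bounding box.
Web: 1 × 19, A = 19 cm², x = 10 cm, Ī = 1.5833 cm⁴.
Top flange (beyond web): 9.5 × 1.2, A = 11.4 cm², x = 15.25 cm, Ī = 85.738 cm⁴.
Bottom flange (beyond web): 9.5 × 1.2, A = 11.4 cm², x = 4.75 cm, Ī = 85.738 cm⁴.
Centroid: x̄ = ΣA·x / ΣA = 10 cm.
Transfer each piece to the vertical centroidal axis using Ī + A·d² with d = x − 10:
  web: d = 0 cm → contributes +1.5833 cm⁴
  top flange (beyond web): d = 5.25 cm → contributes +399.95 cm⁴
  bottom flange (beyond web): d = -5.25 cm → contributes +399.95 cm⁴
Total I = 801.48 cm⁴.

I_y ≈ 801 cm⁴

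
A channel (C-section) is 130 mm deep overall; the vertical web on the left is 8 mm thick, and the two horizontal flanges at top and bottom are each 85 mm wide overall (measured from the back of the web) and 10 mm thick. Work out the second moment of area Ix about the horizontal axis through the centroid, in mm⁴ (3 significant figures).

Ix ≈ 7.02 × 10⁶ mm⁴

Split into non-overlapping primitives; take the origin at the lower-left of the bounding box.
Web: 8 × 130, A = 1 040 mm², y = 65 mm, Ī = 1 464 667 mm⁴.
Top flange (beyond web): 77 × 10, A = 770 mm², y = 125 mm, Ī = 6416.7 mm⁴.
Bottom flange (beyond web): 77 × 10, A = 770 mm², y = 5 mm, Ī = 6416.7 mm⁴.
By symmetry the centroid is at mid-height, ȳ = 65 mm.
Transfer each piece to the horizontal axis through the centroid using Ī + A·d² with d = y − 65:
  web: d = 0 mm → contributes +1 464 667 mm⁴
  top flange (beyond web): d = 60 mm → contributes +2 778 417 mm⁴
  bottom flange (beyond web): d = -60 mm → contributes +2 778 417 mm⁴
Total I = 7 021 500 mm⁴.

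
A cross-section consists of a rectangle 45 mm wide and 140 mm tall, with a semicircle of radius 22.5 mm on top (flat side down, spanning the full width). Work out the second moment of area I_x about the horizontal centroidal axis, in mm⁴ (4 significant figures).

I_x ≈ 1.479 × 10⁷ mm⁴

Break the section into simple shapes (no overlaps), measuring from the bottom-left corner of the bounding box.
Rectangular body: 45 × 140, A = 6 300 mm², y = 70 mm, Ī = 10 290 000 mm⁴.
Semicircular cap: semicircle r = 22.5, A = 795.216 mm², y = 149.549 mm, Ī = 28129.5 mm⁴.
Centroid: ȳ = ΣA·y / ΣA = 78.9157 mm.
Transfer each piece to the horizontal centroidal axis using Ī + A·d² with d = y − 78.9157:
  rectangular body: d = -8.9157 mm → contributes +10 790 786 mm⁴
  semicircular cap: d = 70.6336 mm → contributes +3 995 543 mm⁴
Total I = 14 786 329 mm⁴.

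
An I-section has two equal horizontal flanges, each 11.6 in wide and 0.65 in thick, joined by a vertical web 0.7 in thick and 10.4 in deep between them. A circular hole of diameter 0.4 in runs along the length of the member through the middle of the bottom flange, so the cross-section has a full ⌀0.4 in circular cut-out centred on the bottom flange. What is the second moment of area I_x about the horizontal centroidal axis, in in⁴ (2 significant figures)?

Treat the section as a set of non-overlapping primitives; coordinates are from the bounding-box lower-left.
Bottom flange: 11.6 × 0.65, A = 7.54 in², y = 0.325 in, Ī = 0.2655 in⁴.
Web: 0.7 × 10.4, A = 7.28 in², y = 5.85 in, Ī = 65.62 in⁴.
Top flange: 11.6 × 0.65, A = 7.54 in², y = 11.38 in, Ī = 0.2655 in⁴.
Hole (subtracted): ⌀0.4, A = 0.1257 in², y = 0.325 in, Ī = 0.001257 in⁴.
Centroid: ȳ = ΣA·y / ΣA = 5.881 in.
Transfer each piece to the horizontal centroidal axis using Ī + A·d² with d = y − 5.881:
  bottom flange: d = -5.556 in → contributes +233 in⁴
  web: d = -0.03123 in → contributes +65.62 in⁴
  top flange: d = 5.494 in → contributes +227.8 in⁴
  hole: d = -5.556 in → contributes −3.881 in⁴
Total I = 522.6 in⁴.

I_x ≈ 520 in⁴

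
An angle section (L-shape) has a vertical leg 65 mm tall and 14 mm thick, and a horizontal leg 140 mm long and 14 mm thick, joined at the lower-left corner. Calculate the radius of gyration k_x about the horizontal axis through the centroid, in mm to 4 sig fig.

Treat the section as a set of non-overlapping primitives; coordinates are from the bounding-box lower-left.
Vertical leg: 14 × 65, A = 910 mm², y = 32.5 mm, Ī = 320 396 mm⁴.
Horizontal leg (remainder): 126 × 14, A = 1 764 mm², y = 7 mm, Ī = 28 812 mm⁴.
Centroid: ȳ = ΣA·y / ΣA = 15.678 mm.
Transfer each piece to the horizontal axis through the centroid using Ī + A·d² with d = y − 15.678:
  vertical leg: d = 16.822 mm → contributes +577 907 mm⁴
  horizontal leg (remainder): d = -8.67801 mm → contributes +161 655 mm⁴
Total I = 739 562 mm⁴.
Radius of gyration: k = √(I/A) = √(739 562 / 2 674) = 16.6306 mm.

k_x ≈ 16.63 mm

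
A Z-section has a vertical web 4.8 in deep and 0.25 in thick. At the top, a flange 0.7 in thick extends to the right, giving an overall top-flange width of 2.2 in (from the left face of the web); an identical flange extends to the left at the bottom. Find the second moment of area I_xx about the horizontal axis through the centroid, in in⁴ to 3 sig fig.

I_xx ≈ 13.9 in⁴

Treat the section as a set of non-overlapping primitives; coordinates are from the bounding-box lower-left.
Web: 0.25 × 4.8, A = 1.2 in², y = 2.4 in, Ī = 2.304 in⁴.
Top flange (beyond web): 1.95 × 0.7, A = 1.365 in², y = 4.45 in, Ī = 0.055738 in⁴.
Bottom flange (beyond web): 1.95 × 0.7, A = 1.365 in², y = 0.35 in, Ī = 0.055738 in⁴.
Centroid: ȳ = ΣA·y / ΣA = 2.4 in.
Transfer each piece to the horizontal axis through the centroid using Ī + A·d² with d = y − 2.4:
  web: d = 0 in → contributes +2.304 in⁴
  top flange (beyond web): d = 2.05 in → contributes +5.7922 in⁴
  bottom flange (beyond web): d = -2.05 in → contributes +5.7922 in⁴
Total I = 13.888 in⁴.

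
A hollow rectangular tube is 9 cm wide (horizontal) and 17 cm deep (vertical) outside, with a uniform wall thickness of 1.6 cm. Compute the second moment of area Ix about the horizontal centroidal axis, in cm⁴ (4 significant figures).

Ix ≈ 2415 cm⁴

Break the section into simple shapes (no overlaps), measuring from the bottom-left corner of the bounding box.
Outer rectangle: 9 × 17, A = 153 cm², y = 8.5 cm, Ī = 3684.75 cm⁴.
Inner void (subtracted): 5.8 × 13.8, A = 80.04 cm², y = 8.5 cm, Ī = 1270.23 cm⁴.
By symmetry the centroid is at mid-height, ȳ = 8.5 cm.
All pieces are centred on the horizontal centroidal axis, so I = ΣĪ (holes subtracted) = 2414.52 cm⁴.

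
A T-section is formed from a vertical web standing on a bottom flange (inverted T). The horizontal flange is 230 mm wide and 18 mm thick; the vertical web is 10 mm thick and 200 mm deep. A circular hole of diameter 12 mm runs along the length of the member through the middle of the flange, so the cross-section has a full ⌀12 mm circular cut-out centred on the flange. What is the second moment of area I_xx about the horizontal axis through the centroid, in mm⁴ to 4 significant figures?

Treat the section as a set of non-overlapping primitives; coordinates are from the bounding-box lower-left.
Flange: 230 × 18, A = 4 140 mm², y = 9 mm, Ī = 111 780 mm⁴.
Web: 10 × 200, A = 2 000 mm², y = 118 mm, Ī = 6 666 667 mm⁴.
Hole (subtracted): ⌀12, A = 113.097 mm², y = 9 mm, Ī = 1017.88 mm⁴.
Centroid: ȳ = ΣA·y / ΣA = 45.1711 mm.
Transfer each piece to the horizontal axis through the centroid using Ī + A·d² with d = y − 45.1711:
  flange: d = -36.1711 mm → contributes +5 528 358 mm⁴
  web: d = 72.8289 mm → contributes +17 274 749 mm⁴
  hole: d = -36.1711 mm → contributes −148 989 mm⁴
Total I = 22 654 118 mm⁴.

I_xx ≈ 2.265 × 10⁷ mm⁴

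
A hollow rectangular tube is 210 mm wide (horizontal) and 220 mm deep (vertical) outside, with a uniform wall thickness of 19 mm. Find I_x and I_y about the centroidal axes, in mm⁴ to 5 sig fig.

I_x ≈ 9.9931 × 10⁷ mm⁴, I_y ≈ 9.2610 × 10⁷ mm⁴

Treat the section as a set of non-overlapping primitives; coordinates are from the bounding-box lower-left.
Outer rectangle: 210 × 220, A = 46 200 mm², y = 110 mm, Ī = 186 340 000 mm⁴.
Inner void (subtracted): 172 × 182, A = 31 304 mm², y = 110 mm, Ī = 86 409 475 mm⁴.
By symmetry the centroid is at mid-height, ȳ = 110 mm.
All pieces are centred on the centroidal x-axis, so I = ΣĪ (holes subtracted) = 99 930 525 mm⁴.
Repeating about the centroidal y-axis gives I_y = 92 610 205 mm⁴.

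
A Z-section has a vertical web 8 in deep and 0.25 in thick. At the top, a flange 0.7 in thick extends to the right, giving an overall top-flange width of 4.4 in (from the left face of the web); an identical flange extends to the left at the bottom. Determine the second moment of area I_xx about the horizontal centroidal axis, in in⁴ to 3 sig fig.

I_xx ≈ 88.3 in⁴

Break the section into simple shapes (no overlaps), measuring from the bottom-left corner of the bounding box.
Web: 0.25 × 8, A = 2 in², y = 4 in, Ī = 10.667 in⁴.
Top flange (beyond web): 4.15 × 0.7, A = 2.905 in², y = 7.65 in, Ī = 0.11862 in⁴.
Bottom flange (beyond web): 4.15 × 0.7, A = 2.905 in², y = 0.35 in, Ī = 0.11862 in⁴.
Centroid: ȳ = ΣA·y / ΣA = 4 in.
Transfer each piece to the horizontal centroidal axis using Ī + A·d² with d = y − 4:
  web: d = 0 in → contributes +10.667 in⁴
  top flange (beyond web): d = 3.65 in → contributes +38.82 in⁴
  bottom flange (beyond web): d = -3.65 in → contributes +38.82 in⁴
Total I = 88.308 in⁴.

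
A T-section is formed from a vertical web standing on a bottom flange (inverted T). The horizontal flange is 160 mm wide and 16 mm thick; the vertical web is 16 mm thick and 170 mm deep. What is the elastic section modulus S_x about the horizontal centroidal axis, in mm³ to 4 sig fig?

Treat the section as a set of non-overlapping primitives; coordinates are from the bounding-box lower-left.
Flange: 160 × 16, A = 2 560 mm², y = 8 mm, Ī = 54613.3 mm⁴.
Web: 16 × 170, A = 2 720 mm², y = 101 mm, Ī = 6 550 667 mm⁴.
Centroid: ȳ = ΣA·y / ΣA = 55.9091 mm.
Transfer each piece to the horizontal centroidal axis using Ī + A·d² with d = y − 55.9091:
  flange: d = -47.9091 mm → contributes +5 930 533 mm⁴
  web: d = 45.0909 mm → contributes +12 080 944 mm⁴
Total I = 18 011 476 mm⁴.
Extreme fibre distance c = 130.091 mm; S = I/c = 138 453 mm³.

S_x ≈ 1.385 × 10⁵ mm³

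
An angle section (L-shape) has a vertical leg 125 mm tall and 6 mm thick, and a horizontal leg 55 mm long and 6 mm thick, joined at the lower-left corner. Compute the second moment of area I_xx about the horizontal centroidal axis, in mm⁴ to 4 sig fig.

Split into non-overlapping primitives; take the origin at the lower-left of the bounding box.
Vertical leg: 6 × 125, A = 750 mm², y = 62.5 mm, Ī = 976 563 mm⁴.
Horizontal leg (remainder): 49 × 6, A = 294 mm², y = 3 mm, Ī = 882 mm⁴.
Centroid: ȳ = ΣA·y / ΣA = 45.7443 mm.
Transfer each piece to the horizontal centroidal axis using Ī + A·d² with d = y − 45.7443:
  vertical leg: d = 16.7557 mm → contributes +1 187 129 mm⁴
  horizontal leg (remainder): d = -42.7443 mm → contributes +538 041 mm⁴
Total I = 1 725 170 mm⁴.

I_xx ≈ 1.725 × 10⁶ mm⁴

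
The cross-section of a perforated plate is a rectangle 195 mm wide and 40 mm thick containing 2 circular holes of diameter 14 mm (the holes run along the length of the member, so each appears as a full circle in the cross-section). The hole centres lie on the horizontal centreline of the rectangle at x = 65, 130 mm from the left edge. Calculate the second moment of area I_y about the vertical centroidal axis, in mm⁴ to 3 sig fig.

Split into non-overlapping primitives; take the origin at the lower-left of the bounding box.
Plate: 195 × 40, A = 7 800 mm², x = 97.5 mm, Ī = 24 716 250 mm⁴.
Hole 1 (subtracted): ⌀14, A = 153.94 mm², x = 65 mm, Ī = 1885.7 mm⁴.
Hole 2 (subtracted): ⌀14, A = 153.94 mm², x = 130 mm, Ī = 1885.7 mm⁴.
By symmetry the centroid is at mid-width, x̄ = 97.5 mm.
Transfer each piece to the vertical centroidal axis using Ī + A·d² with d = x − 97.5:
  plate: d = 0 mm → contributes +24 716 250 mm⁴
  hole 1: d = -32.5 mm → contributes −164 483 mm⁴
  hole 2: d = 32.5 mm → contributes −164 483 mm⁴
Total I = 24 387 284 mm⁴.

I_y ≈ 2.44 × 10⁷ mm⁴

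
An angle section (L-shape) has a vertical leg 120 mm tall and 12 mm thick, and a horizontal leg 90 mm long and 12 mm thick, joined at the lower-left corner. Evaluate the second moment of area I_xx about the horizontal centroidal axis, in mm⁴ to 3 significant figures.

I_xx ≈ 3.39 × 10⁶ mm⁴

Split into non-overlapping primitives; take the origin at the lower-left of the bounding box.
Vertical leg: 12 × 120, A = 1 440 mm², y = 60 mm, Ī = 1 728 000 mm⁴.
Horizontal leg (remainder): 78 × 12, A = 936 mm², y = 6 mm, Ī = 11 232 mm⁴.
Centroid: ȳ = ΣA·y / ΣA = 38.727 mm.
Transfer each piece to the horizontal centroidal axis using Ī + A·d² with d = y − 38.727:
  vertical leg: d = 21.273 mm → contributes +2 379 642 mm⁴
  horizontal leg (remainder): d = -32.727 mm → contributes +1 013 758 mm⁴
Total I = 3 393 399 mm⁴.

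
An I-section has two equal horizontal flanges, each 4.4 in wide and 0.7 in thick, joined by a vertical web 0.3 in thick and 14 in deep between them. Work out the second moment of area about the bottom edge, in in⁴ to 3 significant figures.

I_base ≈ 1020 in⁴

Split into non-overlapping primitives; take the origin at the lower-left of the bounding box.
Bottom flange: 4.4 × 0.7, A = 3.08 in², y = 0.35 in, Ī = 0.12577 in⁴.
Web: 0.3 × 14, A = 4.2 in², y = 7.7 in, Ī = 68.6 in⁴.
Top flange: 4.4 × 0.7, A = 3.08 in², y = 15.05 in, Ī = 0.12577 in⁴.
Transfer each piece to the bottom edge using Ī + A·d² with d = y − 0:
  bottom flange: d = 0.35 in → contributes +0.50307 in⁴
  web: d = 7.7 in → contributes +317.62 in⁴
  top flange: d = 15.05 in → contributes +697.75 in⁴
Total I = 1015.9 in⁴.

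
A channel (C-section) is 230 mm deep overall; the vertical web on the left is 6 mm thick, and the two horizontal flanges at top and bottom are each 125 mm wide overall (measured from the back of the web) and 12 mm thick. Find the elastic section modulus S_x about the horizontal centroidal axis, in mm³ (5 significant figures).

Break the section into simple shapes (no overlaps), measuring from the bottom-left corner of the bounding box.
Web: 6 × 230, A = 1 380 mm², y = 115 mm, Ī = 6 083 500 mm⁴.
Top flange (beyond web): 119 × 12, A = 1 428 mm², y = 224 mm, Ī = 17 136 mm⁴.
Bottom flange (beyond web): 119 × 12, A = 1 428 mm², y = 6 mm, Ī = 17 136 mm⁴.
By symmetry the centroid is at mid-height, ȳ = 115 mm.
Transfer each piece to the horizontal centroidal axis using Ī + A·d² with d = y − 115:
  web: d = 0 mm → contributes +6 083 500 mm⁴
  top flange (beyond web): d = 109 mm → contributes +16 983 204 mm⁴
  bottom flange (beyond web): d = -109 mm → contributes +16 983 204 mm⁴
Total I = 40 049 908 mm⁴.
Extreme fibre distance c = 115 mm; S = I/c = 348260.1 mm³.

S_x ≈ 3.4826 × 10⁵ mm³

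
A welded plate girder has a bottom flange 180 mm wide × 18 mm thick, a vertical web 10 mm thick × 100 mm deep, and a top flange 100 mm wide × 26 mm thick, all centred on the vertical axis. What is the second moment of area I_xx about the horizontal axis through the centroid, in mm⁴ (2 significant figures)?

Treat the section as a set of non-overlapping primitives; coordinates are from the bounding-box lower-left.
Bottom plate: 180 × 18, A = 3 240 mm², y = 9 mm, Ī = 87 480 mm⁴.
Web plate: 10 × 100, A = 1 000 mm², y = 68 mm, Ī = 833 333 mm⁴.
Top plate: 100 × 26, A = 2 600 mm², y = 131 mm, Ī = 146 467 mm⁴.
Centroid: ȳ = ΣA·y / ΣA = 64 mm.
Transfer each piece to the horizontal axis through the centroid using Ī + A·d² with d = y − 64:
  bottom plate: d = -55 mm → contributes +9 888 480 mm⁴
  web plate: d = 4 mm → contributes +849 333 mm⁴
  top plate: d = 67 mm → contributes +11 817 867 mm⁴
Total I = 22 555 680 mm⁴.

I_xx ≈ 2.3 × 10⁷ mm⁴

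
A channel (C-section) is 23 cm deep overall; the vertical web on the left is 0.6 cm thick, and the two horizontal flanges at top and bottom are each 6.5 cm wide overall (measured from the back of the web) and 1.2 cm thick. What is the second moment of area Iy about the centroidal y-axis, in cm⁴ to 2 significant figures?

Iy ≈ 120 cm⁴

Break the section into simple shapes (no overlaps), measuring from the bottom-left corner of the bounding box.
Web: 0.6 × 23, A = 13.8 cm², x = 0.3 cm, Ī = 0.414 cm⁴.
Top flange (beyond web): 5.9 × 1.2, A = 7.08 cm², x = 3.55 cm, Ī = 20.54 cm⁴.
Bottom flange (beyond web): 5.9 × 1.2, A = 7.08 cm², x = 3.55 cm, Ī = 20.54 cm⁴.
Centroid: x̄ = ΣA·x / ΣA = 1.946 cm.
Transfer each piece to the centroidal y-axis using Ī + A·d² with d = x − 1.946:
  web: d = -1.646 cm → contributes +37.8 cm⁴
  top flange (beyond web): d = 1.604 cm → contributes +38.76 cm⁴
  bottom flange (beyond web): d = 1.604 cm → contributes +38.76 cm⁴
Total I = 115.3 cm⁴.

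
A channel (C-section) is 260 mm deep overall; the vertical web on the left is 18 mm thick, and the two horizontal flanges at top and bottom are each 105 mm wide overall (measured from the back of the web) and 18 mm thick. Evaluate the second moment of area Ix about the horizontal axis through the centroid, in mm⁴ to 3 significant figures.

Ix ≈ 7.23 × 10⁷ mm⁴

Split into non-overlapping primitives; take the origin at the lower-left of the bounding box.
Web: 18 × 260, A = 4 680 mm², y = 130 mm, Ī = 26 364 000 mm⁴.
Top flange (beyond web): 87 × 18, A = 1 566 mm², y = 251 mm, Ī = 42 282 mm⁴.
Bottom flange (beyond web): 87 × 18, A = 1 566 mm², y = 9 mm, Ī = 42 282 mm⁴.
By symmetry the centroid is at mid-height, ȳ = 130 mm.
Transfer each piece to the horizontal axis through the centroid using Ī + A·d² with d = y − 130:
  web: d = 0 mm → contributes +26 364 000 mm⁴
  top flange (beyond web): d = 121 mm → contributes +22 970 088 mm⁴
  bottom flange (beyond web): d = -121 mm → contributes +22 970 088 mm⁴
Total I = 72 304 176 mm⁴.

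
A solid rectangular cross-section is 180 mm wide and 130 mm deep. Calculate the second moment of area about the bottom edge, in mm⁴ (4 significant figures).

I_base ≈ 1.318 × 10⁸ mm⁴

The section: 180 × 130, A = 23 400 mm², y = 65 mm, Ī = 32 955 000 mm⁴.
Transfer it to the bottom edge using Ī + A·d² with d = y − 0:
  the section: d = 65 mm → contributes +131 820 000 mm⁴
Total I = 131 820 000 mm⁴.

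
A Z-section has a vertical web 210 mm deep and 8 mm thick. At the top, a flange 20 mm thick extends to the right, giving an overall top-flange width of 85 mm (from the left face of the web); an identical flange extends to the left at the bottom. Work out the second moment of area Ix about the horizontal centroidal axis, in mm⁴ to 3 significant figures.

Decompose the section into non-overlapping parts with the origin at the bottom-left of its bounding rectangle.
Web: 8 × 210, A = 1 680 mm², y = 105 mm, Ī = 6 174 000 mm⁴.
Top flange (beyond web): 77 × 20, A = 1 540 mm², y = 200 mm, Ī = 51 333 mm⁴.
Bottom flange (beyond web): 77 × 20, A = 1 540 mm², y = 10 mm, Ī = 51 333 mm⁴.
Centroid: ȳ = ΣA·y / ΣA = 105 mm.
Transfer each piece to the horizontal centroidal axis using Ī + A·d² with d = y − 105:
  web: d = 0 mm → contributes +6 174 000 mm⁴
  top flange (beyond web): d = 95 mm → contributes +13 949 833 mm⁴
  bottom flange (beyond web): d = -95 mm → contributes +13 949 833 mm⁴
Total I = 34 073 667 mm⁴.

Ix ≈ 3.41 × 10⁷ mm⁴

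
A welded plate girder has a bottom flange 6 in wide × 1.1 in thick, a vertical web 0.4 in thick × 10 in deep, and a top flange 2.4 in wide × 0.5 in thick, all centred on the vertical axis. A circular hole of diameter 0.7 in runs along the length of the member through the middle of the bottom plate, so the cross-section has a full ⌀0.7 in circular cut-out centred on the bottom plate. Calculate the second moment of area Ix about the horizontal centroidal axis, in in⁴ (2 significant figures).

Break the section into simple shapes (no overlaps), measuring from the bottom-left corner of the bounding box.
Bottom plate: 6 × 1.1, A = 6.6 in², y = 0.55 in, Ī = 0.6655 in⁴.
Web plate: 0.4 × 10, A = 4 in², y = 6.1 in, Ī = 33.33 in⁴.
Top plate: 2.4 × 0.5, A = 1.2 in², y = 11.35 in, Ī = 0.025 in⁴.
Hole (subtracted): ⌀0.7, A = 0.3848 in², y = 0.55 in, Ī = 0.01179 in⁴.
Centroid: ȳ = ΣA·y / ΣA = 3.63 in.
Transfer each piece to the horizontal centroidal axis using Ī + A·d² with d = y − 3.63:
  bottom plate: d = -3.08 in → contributes +63.28 in⁴
  web plate: d = 2.47 in → contributes +57.73 in⁴
  top plate: d = 7.72 in → contributes +71.54 in⁴
  hole: d = -3.08 in → contributes −3.663 in⁴
Total I = 188.9 in⁴.

Ix ≈ 190 in⁴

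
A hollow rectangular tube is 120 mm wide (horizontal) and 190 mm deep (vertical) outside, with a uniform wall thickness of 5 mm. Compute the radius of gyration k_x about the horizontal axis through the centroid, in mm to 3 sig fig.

k_x ≈ 71.0 mm

Break the section into simple shapes (no overlaps), measuring from the bottom-left corner of the bounding box.
Outer rectangle: 120 × 190, A = 22 800 mm², y = 95 mm, Ī = 68 590 000 mm⁴.
Inner void (subtracted): 110 × 180, A = 19 800 mm², y = 95 mm, Ī = 53 460 000 mm⁴.
By symmetry the centroid is at mid-height, ȳ = 95 mm.
All pieces are centred on the horizontal axis through the centroid, so I = ΣĪ (holes subtracted) = 15 130 000 mm⁴.
Radius of gyration: k = √(I/A) = √(15 130 000 / 3 000) = 71.016 mm.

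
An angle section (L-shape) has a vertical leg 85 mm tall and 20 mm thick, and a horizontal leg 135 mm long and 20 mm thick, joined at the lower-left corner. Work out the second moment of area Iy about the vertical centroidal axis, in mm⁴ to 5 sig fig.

Break the section into simple shapes (no overlaps), measuring from the bottom-left corner of the bounding box.
Vertical leg: 20 × 85, A = 1 700 mm², x = 10 mm, Ī = 56666.67 mm⁴.
Horizontal leg (remainder): 115 × 20, A = 2 300 mm², x = 77.5 mm, Ī = 2 534 792 mm⁴.
Centroid: x̄ = ΣA·x / ΣA = 48.8125 mm.
Transfer each piece to the vertical centroidal axis using Ī + A·d² with d = x − 48.8125:
  vertical leg: d = -38.8125 mm → contributes +2 617 564 mm⁴
  horizontal leg (remainder): d = 28.6875 mm → contributes +4 427 629 mm⁴
Total I = 7 045 193 mm⁴.

Iy ≈ 7.0452 × 10⁶ mm⁴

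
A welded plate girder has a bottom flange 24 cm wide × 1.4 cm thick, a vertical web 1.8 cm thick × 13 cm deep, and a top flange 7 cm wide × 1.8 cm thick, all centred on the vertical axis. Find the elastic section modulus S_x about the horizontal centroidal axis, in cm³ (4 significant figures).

S_x ≈ 235.0 cm³

Split into non-overlapping primitives; take the origin at the lower-left of the bounding box.
Bottom plate: 24 × 1.4, A = 33.6 cm², y = 0.7 cm, Ī = 5.488 cm⁴.
Web plate: 1.8 × 13, A = 23.4 cm², y = 7.9 cm, Ī = 329.55 cm⁴.
Top plate: 7 × 1.8, A = 12.6 cm², y = 15.3 cm, Ī = 3.402 cm⁴.
Centroid: ȳ = ΣA·y / ΣA = 5.76379 cm.
Transfer each piece to the horizontal centroidal axis using Ī + A·d² with d = y − 5.76379:
  bottom plate: d = -5.06379 cm → contributes +867.059 cm⁴
  web plate: d = 2.13621 cm → contributes +436.333 cm⁴
  top plate: d = 9.53621 cm → contributes +1149.24 cm⁴
Total I = 2452.63 cm⁴.
Extreme fibre distance c = 10.4362 cm; S = I/c = 235.012 cm³.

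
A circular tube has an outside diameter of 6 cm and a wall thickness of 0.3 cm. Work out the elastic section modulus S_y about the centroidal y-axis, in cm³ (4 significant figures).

S_y ≈ 7.293 cm³

Decompose the section into non-overlapping parts with the origin at the bottom-left of its bounding rectangle.
Outer circle: ⌀6, A = 28.2743 cm², x = 3 cm, Ī = 63.6173 cm⁴.
Bore (subtracted): ⌀5.4, A = 22.9022 cm², x = 3 cm, Ī = 41.7393 cm⁴.
By symmetry the centroid is at mid-width, x̄ = 3 cm.
All pieces are centred on the centroidal y-axis, so I = ΣĪ (holes subtracted) = 21.878 cm⁴.
Extreme fibre distance c = 3 cm; S = I/c = 7.29266 cm³.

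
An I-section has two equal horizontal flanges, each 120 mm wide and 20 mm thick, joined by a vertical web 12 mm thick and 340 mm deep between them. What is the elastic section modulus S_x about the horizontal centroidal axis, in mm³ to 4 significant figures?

S_x ≈ 1.026 × 10⁶ mm³

Decompose the section into non-overlapping parts with the origin at the bottom-left of its bounding rectangle.
Bottom flange: 120 × 20, A = 2 400 mm², y = 10 mm, Ī = 80 000 mm⁴.
Web: 12 × 340, A = 4 080 mm², y = 190 mm, Ī = 39 304 000 mm⁴.
Top flange: 120 × 20, A = 2 400 mm², y = 370 mm, Ī = 80 000 mm⁴.
By symmetry the centroid is at mid-height, ȳ = 190 mm.
Transfer each piece to the horizontal centroidal axis using Ī + A·d² with d = y − 190:
  bottom flange: d = -180 mm → contributes +77 840 000 mm⁴
  web: d = 0 mm → contributes +39 304 000 mm⁴
  top flange: d = 180 mm → contributes +77 840 000 mm⁴
Total I = 194 984 000 mm⁴.
Extreme fibre distance c = 190 mm; S = I/c = 1 026 232 mm³.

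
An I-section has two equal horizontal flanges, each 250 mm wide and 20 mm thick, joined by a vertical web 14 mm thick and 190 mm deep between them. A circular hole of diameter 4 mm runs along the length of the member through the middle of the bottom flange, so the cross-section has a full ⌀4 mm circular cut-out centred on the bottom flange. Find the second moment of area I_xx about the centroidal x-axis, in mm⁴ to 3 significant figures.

I_xx ≈ 1.18 × 10⁸ mm⁴

Break the section into simple shapes (no overlaps), measuring from the bottom-left corner of the bounding box.
Bottom flange: 250 × 20, A = 5 000 mm², y = 10 mm, Ī = 166 667 mm⁴.
Web: 14 × 190, A = 2 660 mm², y = 115 mm, Ī = 8 002 167 mm⁴.
Top flange: 250 × 20, A = 5 000 mm², y = 220 mm, Ī = 166 667 mm⁴.
Hole (subtracted): ⌀4, A = 12.566 mm², y = 10 mm, Ī = 12.566 mm⁴.
Centroid: ȳ = ΣA·y / ΣA = 115.1 mm.
Transfer each piece to the centroidal x-axis using Ī + A·d² with d = y − 115.1:
  bottom flange: d = -105.1 mm → contributes +55 401 264 mm⁴
  web: d = -0.10433 mm → contributes +8 002 196 mm⁴
  top flange: d = 104.9 mm → contributes +55 182 178 mm⁴
  hole: d = -105.1 mm → contributes −138 832 mm⁴
Total I = 118 446 806 mm⁴.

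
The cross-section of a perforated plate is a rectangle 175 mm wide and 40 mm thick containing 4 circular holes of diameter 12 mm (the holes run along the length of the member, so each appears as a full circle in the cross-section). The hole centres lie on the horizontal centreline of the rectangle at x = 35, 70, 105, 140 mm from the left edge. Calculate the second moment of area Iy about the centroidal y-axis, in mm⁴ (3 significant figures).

Iy ≈ 1.72 × 10⁷ mm⁴

Treat the section as a set of non-overlapping primitives; coordinates are from the bounding-box lower-left.
Plate: 175 × 40, A = 7 000 mm², x = 87.5 mm, Ī = 17 864 583 mm⁴.
Hole 1 (subtracted): ⌀12, A = 113.1 mm², x = 35 mm, Ī = 1017.9 mm⁴.
Hole 2 (subtracted): ⌀12, A = 113.1 mm², x = 70 mm, Ī = 1017.9 mm⁴.
Hole 3 (subtracted): ⌀12, A = 113.1 mm², x = 105 mm, Ī = 1017.9 mm⁴.
Hole 4 (subtracted): ⌀12, A = 113.1 mm², x = 140 mm, Ī = 1017.9 mm⁴.
By symmetry the centroid is at mid-width, x̄ = 87.5 mm.
Transfer each piece to the centroidal y-axis using Ī + A·d² with d = x − 87.5:
  plate: d = 0 mm → contributes +17 864 583 mm⁴
  hole 1: d = -52.5 mm → contributes −312 742 mm⁴
  hole 2: d = -17.5 mm → contributes −35 654 mm⁴
  hole 3: d = 17.5 mm → contributes −35 654 mm⁴
  hole 4: d = 52.5 mm → contributes −312 742 mm⁴
Total I = 17 167 791 mm⁴.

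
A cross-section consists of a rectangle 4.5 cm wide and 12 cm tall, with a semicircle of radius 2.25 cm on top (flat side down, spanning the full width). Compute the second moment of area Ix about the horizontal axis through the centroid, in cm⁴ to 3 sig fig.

Ix ≈ 986 cm⁴

Split into non-overlapping primitives; take the origin at the lower-left of the bounding box.
Rectangular body: 4.5 × 12, A = 54 cm², y = 6 cm, Ī = 648 cm⁴.
Semicircular cap: semicircle r = 2.25, A = 7.9522 cm², y = 12.955 cm, Ī = 2.813 cm⁴.
Centroid: ȳ = ΣA·y / ΣA = 6.8927 cm.
Transfer each piece to the horizontal axis through the centroid using Ī + A·d² with d = y − 6.8927:
  rectangular body: d = -0.89273 cm → contributes +691.04 cm⁴
  semicircular cap: d = 6.0622 cm → contributes +295.06 cm⁴
Total I = 986.09 cm⁴.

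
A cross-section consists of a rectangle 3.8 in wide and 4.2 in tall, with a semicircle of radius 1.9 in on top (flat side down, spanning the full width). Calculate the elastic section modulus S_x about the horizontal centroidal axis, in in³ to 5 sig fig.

S_x ≈ 18.602 in³

Break the section into simple shapes (no overlaps), measuring from the bottom-left corner of the bounding box.
Rectangular body: 3.8 × 4.2, A = 15.96 in², y = 2.1 in, Ī = 23.4612 in⁴.
Semicircular cap: semicircle r = 1.9, A = 5.670575 in², y = 5.006385 in, Ī = 1.430364 in⁴.
Centroid: ȳ = ΣA·y / ΣA = 2.861925 in.
Transfer each piece to the horizontal centroidal axis using Ī + A·d² with d = y − 2.861925:
  rectangular body: d = -0.7619249 in → contributes +32.72645 in⁴
  semicircular cap: d = 2.14446 in → contributes +27.50769 in⁴
Total I = 60.23414 in⁴.
Extreme fibre distance c = 3.238075 in; S = I/c = 18.60184 in³.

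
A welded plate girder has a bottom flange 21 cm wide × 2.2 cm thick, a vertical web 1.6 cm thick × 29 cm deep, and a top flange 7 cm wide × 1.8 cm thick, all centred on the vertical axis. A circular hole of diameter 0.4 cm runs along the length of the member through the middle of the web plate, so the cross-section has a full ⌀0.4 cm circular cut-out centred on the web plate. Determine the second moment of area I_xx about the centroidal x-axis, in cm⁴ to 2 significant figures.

Break the section into simple shapes (no overlaps), measuring from the bottom-left corner of the bounding box.
Bottom plate: 21 × 2.2, A = 46.2 cm², y = 1.1 cm, Ī = 18.63 cm⁴.
Web plate: 1.6 × 29, A = 46.4 cm², y = 16.7 cm, Ī = 3 252 cm⁴.
Top plate: 7 × 1.8, A = 12.6 cm², y = 32.1 cm, Ī = 3.402 cm⁴.
Hole (subtracted): ⌀0.4, A = 0.1257 cm², y = 16.7 cm, Ī = 0.001257 cm⁴.
Centroid: ȳ = ΣA·y / ΣA = 11.69 cm.
Transfer each piece to the centroidal x-axis using Ī + A·d² with d = y − 11.69:
  bottom plate: d = -10.59 cm → contributes +5 197 cm⁴
  web plate: d = 5.012 cm → contributes +4 418 cm⁴
  top plate: d = 20.41 cm → contributes +5 253 cm⁴
  hole: d = 5.012 cm → contributes −3.159 cm⁴
Total I = 14 865 cm⁴.

I_xx ≈ 1.5 × 10⁴ cm⁴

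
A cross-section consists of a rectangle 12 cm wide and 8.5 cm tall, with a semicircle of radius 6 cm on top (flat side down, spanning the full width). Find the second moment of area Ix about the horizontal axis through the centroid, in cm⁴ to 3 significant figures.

Ix ≈ 2440 cm⁴

Split into non-overlapping primitives; take the origin at the lower-left of the bounding box.
Rectangular body: 12 × 8.5, A = 102 cm², y = 4.25 cm, Ī = 614.13 cm⁴.
Semicircular cap: semicircle r = 6, A = 56.549 cm², y = 11.046 cm, Ī = 142.25 cm⁴.
Centroid: ȳ = ΣA·y / ΣA = 6.6741 cm.
Transfer each piece to the horizontal axis through the centroid using Ī + A·d² with d = y − 6.6741:
  rectangular body: d = -2.4241 cm → contributes +1213.5 cm⁴
  semicircular cap: d = 4.3724 cm → contributes +1223.3 cm⁴
Total I = 2436.8 cm⁴.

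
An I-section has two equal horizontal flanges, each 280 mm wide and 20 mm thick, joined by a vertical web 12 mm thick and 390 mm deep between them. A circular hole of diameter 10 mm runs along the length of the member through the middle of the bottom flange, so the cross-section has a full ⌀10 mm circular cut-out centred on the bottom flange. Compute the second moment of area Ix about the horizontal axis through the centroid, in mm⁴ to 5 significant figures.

Break the section into simple shapes (no overlaps), measuring from the bottom-left corner of the bounding box.
Bottom flange: 280 × 20, A = 5 600 mm², y = 10 mm, Ī = 186666.7 mm⁴.
Web: 12 × 390, A = 4 680 mm², y = 215 mm, Ī = 59 319 000 mm⁴.
Top flange: 280 × 20, A = 5 600 mm², y = 420 mm, Ī = 186666.7 mm⁴.
Hole (subtracted): ⌀10, A = 78.53982 mm², y = 10 mm, Ī = 490.8739 mm⁴.
Centroid: ȳ = ΣA·y / ΣA = 216.0189 mm.
Transfer each piece to the horizontal axis through the centroid using Ī + A·d² with d = y − 216.0189:
  bottom flange: d = -206.0189 mm → contributes +237 871 956 mm⁴
  web: d = -1.018935 mm → contributes +59 323 859 mm⁴
  top flange: d = 203.9811 mm → contributes +233 193 006 mm⁴
  hole: d = -206.0189 mm → contributes −3 334 019 mm⁴
Total I = 527 054 801 mm⁴.

Ix ≈ 5.2705 × 10⁸ mm⁴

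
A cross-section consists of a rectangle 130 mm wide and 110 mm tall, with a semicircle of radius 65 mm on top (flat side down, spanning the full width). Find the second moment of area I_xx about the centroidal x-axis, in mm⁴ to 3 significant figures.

Decompose the section into non-overlapping parts with the origin at the bottom-left of its bounding rectangle.
Rectangular body: 130 × 110, A = 14 300 mm², y = 55 mm, Ī = 14 419 167 mm⁴.
Semicircular cap: semicircle r = 65, A = 6636.6 mm², y = 137.59 mm, Ī = 1 959 230 mm⁴.
Centroid: ȳ = ΣA·y / ΣA = 81.179 mm.
Transfer each piece to the centroidal x-axis using Ī + A·d² with d = y − 81.179:
  rectangular body: d = -26.179 mm → contributes +24 219 440 mm⁴
  semicircular cap: d = 56.408 mm → contributes +23 076 007 mm⁴
Total I = 47 295 447 mm⁴.

I_xx ≈ 4.73 × 10⁷ mm⁴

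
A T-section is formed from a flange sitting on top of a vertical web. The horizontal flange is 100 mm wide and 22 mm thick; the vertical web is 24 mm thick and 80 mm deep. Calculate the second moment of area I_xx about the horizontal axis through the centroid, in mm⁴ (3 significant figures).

Decompose the section into non-overlapping parts with the origin at the bottom-left of its bounding rectangle.
Flange: 100 × 22, A = 2 200 mm², y = 91 mm, Ī = 88 733 mm⁴.
Web: 24 × 80, A = 1 920 mm², y = 40 mm, Ī = 1 024 000 mm⁴.
Centroid: ȳ = ΣA·y / ΣA = 67.233 mm.
Transfer each piece to the horizontal axis through the centroid using Ī + A·d² with d = y − 67.233:
  flange: d = 23.767 mm → contributes +1 331 447 mm⁴
  web: d = -27.233 mm → contributes +2 447 943 mm⁴
Total I = 3 779 390 mm⁴.

I_xx ≈ 3.78 × 10⁶ mm⁴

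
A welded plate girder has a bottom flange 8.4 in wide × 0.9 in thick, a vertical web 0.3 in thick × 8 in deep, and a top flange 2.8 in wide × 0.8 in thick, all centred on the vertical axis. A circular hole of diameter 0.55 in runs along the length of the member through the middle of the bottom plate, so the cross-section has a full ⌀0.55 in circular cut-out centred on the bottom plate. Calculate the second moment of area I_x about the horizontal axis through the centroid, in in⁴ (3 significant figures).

I_x ≈ 159 in⁴

Decompose the section into non-overlapping parts with the origin at the bottom-left of its bounding rectangle.
Bottom plate: 8.4 × 0.9, A = 7.56 in², y = 0.45 in, Ī = 0.5103 in⁴.
Web plate: 0.3 × 8, A = 2.4 in², y = 4.9 in, Ī = 12.8 in⁴.
Top plate: 2.8 × 0.8, A = 2.24 in², y = 9.3 in, Ī = 0.11947 in⁴.
Hole (subtracted): ⌀0.55, A = 0.23758 in², y = 0.45 in, Ī = 0.0044918 in⁴.
Centroid: ȳ = ΣA·y / ΣA = 3 in.
Transfer each piece to the horizontal axis through the centroid using Ī + A·d² with d = y − 3:
  bottom plate: d = -2.55 in → contributes +49.669 in⁴
  web plate: d = 1.9 in → contributes +21.464 in⁴
  top plate: d = 6.3 in → contributes +89.025 in⁴
  hole: d = -2.55 in → contributes −1.5494 in⁴
Total I = 158.61 in⁴.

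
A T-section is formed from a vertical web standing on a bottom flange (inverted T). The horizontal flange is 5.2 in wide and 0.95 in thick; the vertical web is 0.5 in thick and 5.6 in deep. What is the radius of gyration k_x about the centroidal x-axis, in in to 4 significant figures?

Decompose the section into non-overlapping parts with the origin at the bottom-left of its bounding rectangle.
Flange: 5.2 × 0.95, A = 4.94 in², y = 0.475 in, Ī = 0.371529 in⁴.
Web: 0.5 × 5.6, A = 2.8 in², y = 3.75 in, Ī = 7.31733 in⁴.
Centroid: ȳ = ΣA·y / ΣA = 1.65975 in.
Transfer each piece to the centroidal x-axis using Ī + A·d² with d = y − 1.65975:
  flange: d = -1.18475 in → contributes +7.30553 in⁴
  web: d = 2.09025 in → contributes +19.5509 in⁴
Total I = 26.8564 in⁴.
Radius of gyration: k = √(I/A) = √(26.8564 / 7.74) = 1.86275 in.

k_x ≈ 1.863 in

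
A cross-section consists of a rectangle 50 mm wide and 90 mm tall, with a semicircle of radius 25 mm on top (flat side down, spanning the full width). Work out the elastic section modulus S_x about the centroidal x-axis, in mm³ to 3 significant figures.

Decompose the section into non-overlapping parts with the origin at the bottom-left of its bounding rectangle.
Rectangular body: 50 × 90, A = 4 500 mm², y = 45 mm, Ī = 3 037 500 mm⁴.
Semicircular cap: semicircle r = 25, A = 981.75 mm², y = 100.61 mm, Ī = 42 874 mm⁴.
Centroid: ȳ = ΣA·y / ΣA = 54.959 mm.
Transfer each piece to the centroidal x-axis using Ī + A·d² with d = y − 54.959:
  rectangular body: d = -9.9595 mm → contributes +3 483 860 mm⁴
  semicircular cap: d = 45.651 mm → contributes +2 088 837 mm⁴
Total I = 5 572 697 mm⁴.
Extreme fibre distance c = 60.041 mm; S = I/c = 92 816 mm³.

S_x ≈ 9.28 × 10⁴ mm³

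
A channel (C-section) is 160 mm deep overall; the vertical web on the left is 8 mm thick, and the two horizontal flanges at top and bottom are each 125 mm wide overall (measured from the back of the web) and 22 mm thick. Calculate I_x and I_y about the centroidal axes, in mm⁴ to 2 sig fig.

Decompose the section into non-overlapping parts with the origin at the bottom-left of its bounding rectangle.
Web: 8 × 160, A = 1 280 mm², y = 80 mm, Ī = 2 730 667 mm⁴.
Top flange (beyond web): 117 × 22, A = 2 574 mm², y = 149 mm, Ī = 103 818 mm⁴.
Bottom flange (beyond web): 117 × 22, A = 2 574 mm², y = 11 mm, Ī = 103 818 mm⁴.
By symmetry the centroid is at mid-height, ȳ = 80 mm.
Transfer each piece to the centroidal x-axis using Ī + A·d² with d = y − 80:
  web: d = 0 mm → contributes +2 730 667 mm⁴
  top flange (beyond web): d = 69 mm → contributes +12 358 632 mm⁴
  bottom flange (beyond web): d = -69 mm → contributes +12 358 632 mm⁴
Total I = 27 447 931 mm⁴.
For the y-axis: x̄ = 54.05 mm.
Repeating about the centroidal y-axis gives I_y = 9 883 764 mm⁴.

I_x ≈ 2.7 × 10⁷ mm⁴, I_y ≈ 9.9 × 10⁶ mm⁴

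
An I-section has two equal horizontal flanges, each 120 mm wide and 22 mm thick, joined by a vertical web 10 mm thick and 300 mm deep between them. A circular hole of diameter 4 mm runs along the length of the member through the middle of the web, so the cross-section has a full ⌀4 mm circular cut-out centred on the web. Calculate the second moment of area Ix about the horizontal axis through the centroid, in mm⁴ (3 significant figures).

Ix ≈ 1.60 × 10⁸ mm⁴

Treat the section as a set of non-overlapping primitives; coordinates are from the bounding-box lower-left.
Bottom flange: 120 × 22, A = 2 640 mm², y = 11 mm, Ī = 106 480 mm⁴.
Web: 10 × 300, A = 3 000 mm², y = 172 mm, Ī = 22 500 000 mm⁴.
Top flange: 120 × 22, A = 2 640 mm², y = 333 mm, Ī = 106 480 mm⁴.
Hole (subtracted): ⌀4, A = 12.566 mm², y = 172 mm, Ī = 12.566 mm⁴.
By symmetry the centroid is at mid-height, ȳ = 172 mm.
Transfer each piece to the horizontal axis through the centroid using Ī + A·d² with d = y − 172:
  bottom flange: d = -161 mm → contributes +68 537 920 mm⁴
  web: d = 0 mm → contributes +22 500 000 mm⁴
  top flange: d = 161 mm → contributes +68 537 920 mm⁴
  hole: d = 0 mm → contributes −12.566 mm⁴
Total I = 159 575 827 mm⁴.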